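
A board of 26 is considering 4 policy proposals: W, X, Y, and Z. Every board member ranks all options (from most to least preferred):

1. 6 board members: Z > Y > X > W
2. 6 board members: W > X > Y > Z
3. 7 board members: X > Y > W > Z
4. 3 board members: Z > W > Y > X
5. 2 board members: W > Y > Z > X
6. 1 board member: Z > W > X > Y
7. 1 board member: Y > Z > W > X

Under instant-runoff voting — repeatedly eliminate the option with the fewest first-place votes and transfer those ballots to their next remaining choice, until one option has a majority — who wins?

Round 1: W 8, X 7, Y 1, Z 10. Eliminate Y.
Round 2: W 8, X 7, Z 11. Eliminate X.
Round 3: W 15, Z 11. W has a majority.

W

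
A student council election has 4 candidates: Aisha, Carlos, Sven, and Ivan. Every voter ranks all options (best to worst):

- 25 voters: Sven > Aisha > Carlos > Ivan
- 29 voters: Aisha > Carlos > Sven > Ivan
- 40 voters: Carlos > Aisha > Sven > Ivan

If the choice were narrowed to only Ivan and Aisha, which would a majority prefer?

Voters preferring Ivan to Aisha: 0; preferring Aisha to Ivan: 94.
Aisha wins the head-to-head.

Aisha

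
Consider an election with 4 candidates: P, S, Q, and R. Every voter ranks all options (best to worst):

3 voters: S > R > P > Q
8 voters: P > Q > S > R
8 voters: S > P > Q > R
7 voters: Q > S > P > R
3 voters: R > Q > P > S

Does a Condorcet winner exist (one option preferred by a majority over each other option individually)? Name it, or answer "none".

Checking pairwise contests:
S beats P 18–11.
Q beats S 18–11.
P beats Q 19–10.
P beats R 23–6.
Every option loses at least one head-to-head, so there is no Condorcet winner.

none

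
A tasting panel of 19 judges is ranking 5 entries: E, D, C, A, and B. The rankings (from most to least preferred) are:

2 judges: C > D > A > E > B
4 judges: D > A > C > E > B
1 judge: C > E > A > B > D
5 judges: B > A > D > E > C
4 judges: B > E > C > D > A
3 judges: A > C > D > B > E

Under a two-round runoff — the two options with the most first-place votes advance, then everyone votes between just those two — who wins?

B

Round 1 first-place votes: E 0, D 4, C 3, A 3, B 9.
B and D advance.
Runoff: B is preferred to D by 10 voters; D by 9.
B wins the runoff.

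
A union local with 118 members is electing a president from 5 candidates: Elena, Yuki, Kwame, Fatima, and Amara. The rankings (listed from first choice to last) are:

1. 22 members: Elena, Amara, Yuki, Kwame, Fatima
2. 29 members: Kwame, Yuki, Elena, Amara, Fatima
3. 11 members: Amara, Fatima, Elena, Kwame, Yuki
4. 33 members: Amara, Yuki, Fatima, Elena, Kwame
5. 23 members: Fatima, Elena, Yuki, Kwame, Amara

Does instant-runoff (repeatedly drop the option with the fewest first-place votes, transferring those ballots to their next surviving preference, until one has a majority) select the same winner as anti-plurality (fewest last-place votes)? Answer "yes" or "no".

no

Instant-runoff — R1 Elena 22, Yuki 0, Kwame 29, Fatima 23, Amara 44 (Yuki out); R2 Elena 22, Kwame 29, Fatima 23, Amara 44 (Elena out); R3 Kwame 29, Fatima 23, Amara 66 (Amara winner). Winner: Amara.
Anti-plurality — last-place votes: Elena 0, Yuki 11, Kwame 33, Fatima 51, Amara 23. Winner: Elena.
The two methods disagree.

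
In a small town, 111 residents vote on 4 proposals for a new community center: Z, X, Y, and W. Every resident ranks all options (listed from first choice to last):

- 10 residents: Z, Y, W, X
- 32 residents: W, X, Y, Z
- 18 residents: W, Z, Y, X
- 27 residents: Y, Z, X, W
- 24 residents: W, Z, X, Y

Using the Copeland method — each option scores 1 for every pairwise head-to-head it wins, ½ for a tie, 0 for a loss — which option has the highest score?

W

Z: beats X; loses to Y and W → score 1.
X: beats Y; loses to Z and W → score 1.
Y: beats Z; loses to X and W → score 1.
W: beats Z, X, and Y → score 3.
W has the best pairwise record.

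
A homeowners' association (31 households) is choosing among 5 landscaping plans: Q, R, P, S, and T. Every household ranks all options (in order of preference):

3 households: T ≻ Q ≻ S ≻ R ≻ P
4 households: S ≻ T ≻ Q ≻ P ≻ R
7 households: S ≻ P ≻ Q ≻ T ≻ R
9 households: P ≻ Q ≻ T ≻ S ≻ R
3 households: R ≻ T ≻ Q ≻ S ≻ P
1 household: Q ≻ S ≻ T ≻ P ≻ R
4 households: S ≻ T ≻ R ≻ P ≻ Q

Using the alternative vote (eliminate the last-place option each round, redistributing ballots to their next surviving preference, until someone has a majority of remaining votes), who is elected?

S

Round 1: Q 1, R 3, P 9, S 15, T 3. Eliminate Q.
Round 2: R 3, P 9, S 16, T 3. S has a majority.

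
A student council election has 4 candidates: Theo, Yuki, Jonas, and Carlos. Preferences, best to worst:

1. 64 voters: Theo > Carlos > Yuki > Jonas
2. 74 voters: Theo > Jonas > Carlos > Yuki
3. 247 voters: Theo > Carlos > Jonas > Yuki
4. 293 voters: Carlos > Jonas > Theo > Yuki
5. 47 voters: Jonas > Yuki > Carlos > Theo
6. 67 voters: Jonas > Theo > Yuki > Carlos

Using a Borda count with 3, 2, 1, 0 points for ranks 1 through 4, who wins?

Theo: 64·3 + 74·3 + 247·3 + 293·1 + 47·0 + 67·2 = 1582
Yuki: 64·1 + 74·0 + 247·0 + 293·0 + 47·2 + 67·1 = 225
Jonas: 64·0 + 74·2 + 247·1 + 293·2 + 47·3 + 67·3 = 1323
Carlos: 64·2 + 74·1 + 247·2 + 293·3 + 47·1 + 67·0 = 1622
Carlos has the highest Borda score (1622).

Carlos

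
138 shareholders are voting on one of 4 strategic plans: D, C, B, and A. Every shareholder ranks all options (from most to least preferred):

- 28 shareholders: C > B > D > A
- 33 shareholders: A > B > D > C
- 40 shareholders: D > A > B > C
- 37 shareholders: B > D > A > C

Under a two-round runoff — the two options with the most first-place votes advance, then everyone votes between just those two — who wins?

B

Round 1 first-place votes: D 40, C 28, B 37, A 33.
D and B advance.
Runoff: D is preferred to B by 40 voters; B by 98.
B wins the runoff.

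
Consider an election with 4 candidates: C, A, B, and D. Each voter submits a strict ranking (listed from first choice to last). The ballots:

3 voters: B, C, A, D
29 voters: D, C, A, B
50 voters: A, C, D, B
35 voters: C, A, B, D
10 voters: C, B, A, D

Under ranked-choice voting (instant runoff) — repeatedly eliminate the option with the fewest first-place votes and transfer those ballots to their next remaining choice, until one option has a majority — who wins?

C

Round 1: C 45, A 50, B 3, D 29. Eliminate B.
Round 2: C 48, A 50, D 29. Eliminate D.
Round 3: C 77, A 50. C has a majority.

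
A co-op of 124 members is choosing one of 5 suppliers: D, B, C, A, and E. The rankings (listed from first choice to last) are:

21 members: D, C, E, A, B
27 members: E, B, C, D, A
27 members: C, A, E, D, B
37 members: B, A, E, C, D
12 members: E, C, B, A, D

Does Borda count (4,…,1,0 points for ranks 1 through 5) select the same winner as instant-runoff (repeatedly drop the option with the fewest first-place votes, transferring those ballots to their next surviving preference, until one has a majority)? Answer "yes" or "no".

yes

Borda — scores: D 138, B 253, C 298, A 225, E 326. Winner: E.
Instant-runoff — R1 D 21, B 37, C 27, A 0, E 39 (A out); R2 D 21, B 37, C 27, E 39 (D out); R3 B 37, C 48, E 39 (B out); R4 C 48, E 76 (E winner). Winner: E.
The two methods agree.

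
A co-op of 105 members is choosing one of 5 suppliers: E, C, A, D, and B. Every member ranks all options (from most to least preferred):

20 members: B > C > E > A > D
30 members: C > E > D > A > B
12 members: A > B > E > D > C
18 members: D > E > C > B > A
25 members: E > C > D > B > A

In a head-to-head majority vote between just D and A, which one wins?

Voters preferring D to A: 73; preferring A to D: 32.
D wins the head-to-head.

D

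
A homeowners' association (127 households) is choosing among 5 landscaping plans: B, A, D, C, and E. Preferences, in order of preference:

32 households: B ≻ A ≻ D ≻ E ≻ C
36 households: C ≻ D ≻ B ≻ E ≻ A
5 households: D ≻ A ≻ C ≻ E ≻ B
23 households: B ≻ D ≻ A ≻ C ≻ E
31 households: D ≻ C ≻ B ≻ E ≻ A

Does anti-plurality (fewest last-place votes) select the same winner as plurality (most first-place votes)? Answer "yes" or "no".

no

Anti-plurality — last-place votes: B 5, A 67, D 0, C 32, E 23. Winner: D.
Plurality — first-place votes: B 55, A 0, D 36, C 36, E 0. Winner: B.
The two methods disagree.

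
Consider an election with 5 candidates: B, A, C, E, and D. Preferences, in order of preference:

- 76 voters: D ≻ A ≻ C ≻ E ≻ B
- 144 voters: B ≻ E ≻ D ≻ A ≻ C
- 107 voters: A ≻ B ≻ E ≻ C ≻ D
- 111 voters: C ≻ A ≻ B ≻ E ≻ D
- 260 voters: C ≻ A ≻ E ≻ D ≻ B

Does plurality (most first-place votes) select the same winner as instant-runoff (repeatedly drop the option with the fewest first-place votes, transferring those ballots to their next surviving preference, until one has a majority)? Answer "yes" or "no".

yes

Plurality — first-place votes: B 144, A 107, C 371, E 0, D 76. Winner: C.
Instant-runoff — R1 B 144, A 107, C 371, E 0, D 76 (C winner). Winner: C.
The two methods agree.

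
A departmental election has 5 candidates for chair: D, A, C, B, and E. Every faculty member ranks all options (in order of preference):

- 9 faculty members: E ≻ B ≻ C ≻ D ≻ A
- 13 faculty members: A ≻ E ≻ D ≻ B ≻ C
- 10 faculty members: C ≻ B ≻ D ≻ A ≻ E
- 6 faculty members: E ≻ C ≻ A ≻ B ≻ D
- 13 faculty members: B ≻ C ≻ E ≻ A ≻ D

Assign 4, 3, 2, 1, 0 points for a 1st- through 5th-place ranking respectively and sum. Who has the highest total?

D: 9·1 + 13·2 + 10·2 + 6·0 + 13·0 = 55
A: 9·0 + 13·4 + 10·1 + 6·2 + 13·1 = 87
C: 9·2 + 13·0 + 10·4 + 6·3 + 13·3 = 115
B: 9·3 + 13·1 + 10·3 + 6·1 + 13·4 = 128
E: 9·4 + 13·3 + 10·0 + 6·4 + 13·2 = 125
B has the highest Borda score (128).

B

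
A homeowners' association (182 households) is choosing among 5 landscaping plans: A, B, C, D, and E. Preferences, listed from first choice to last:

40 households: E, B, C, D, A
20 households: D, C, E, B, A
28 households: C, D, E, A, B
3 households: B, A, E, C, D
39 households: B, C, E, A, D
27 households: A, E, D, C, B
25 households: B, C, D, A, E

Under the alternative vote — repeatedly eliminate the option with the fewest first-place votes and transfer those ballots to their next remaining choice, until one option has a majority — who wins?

Round 1: A 27, B 67, C 28, D 20, E 40. Eliminate D.
Round 2: A 27, B 67, C 48, E 40. Eliminate A.
Round 3: B 67, C 48, E 67. Eliminate C.
Round 4: B 67, E 115. E has a majority.

E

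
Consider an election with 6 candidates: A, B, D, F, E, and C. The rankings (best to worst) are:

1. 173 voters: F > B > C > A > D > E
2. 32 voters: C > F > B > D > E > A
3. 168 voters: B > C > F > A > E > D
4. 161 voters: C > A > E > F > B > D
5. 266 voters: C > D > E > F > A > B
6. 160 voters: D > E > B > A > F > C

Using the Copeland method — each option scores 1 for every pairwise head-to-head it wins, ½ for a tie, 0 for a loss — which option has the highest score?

C

A: beats D and E; loses to B, F, and C → score 2.
B: beats A, D, and C; loses to F and E → score 3.
D: beats E; loses to A, B, F, and C → score 1.
F: beats A, B, and D; loses to E and C → score 3.
E: beats B and F; loses to A, D, and C → score 2.
C: beats A, D, F, and E; loses to B → score 4.
C has the best pairwise record.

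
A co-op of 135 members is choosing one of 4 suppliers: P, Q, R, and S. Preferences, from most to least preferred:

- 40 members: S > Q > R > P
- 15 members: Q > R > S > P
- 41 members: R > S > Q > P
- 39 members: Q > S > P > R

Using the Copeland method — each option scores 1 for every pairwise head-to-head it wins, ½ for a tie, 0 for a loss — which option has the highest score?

P: loses to Q, R, and S → score 0.
Q: beats P and R; loses to S → score 2.
R: beats P; loses to Q and S → score 1.
S: beats P, Q, and R → score 3.
S has the best pairwise record.

S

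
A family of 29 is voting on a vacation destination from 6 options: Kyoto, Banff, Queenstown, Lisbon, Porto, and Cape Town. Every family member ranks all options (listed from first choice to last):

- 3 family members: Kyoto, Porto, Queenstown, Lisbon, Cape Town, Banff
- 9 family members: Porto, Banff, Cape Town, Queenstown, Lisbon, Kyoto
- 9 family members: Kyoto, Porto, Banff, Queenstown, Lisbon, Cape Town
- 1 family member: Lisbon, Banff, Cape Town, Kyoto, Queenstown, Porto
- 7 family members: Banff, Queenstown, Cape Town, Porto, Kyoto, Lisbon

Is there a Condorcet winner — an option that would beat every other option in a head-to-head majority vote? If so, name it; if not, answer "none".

Porto

Porto vs Kyoto: 16–13 for Porto.
Porto vs Banff: 21–8 for Porto.
Porto vs Queenstown: 21–8 for Porto.
Porto vs Lisbon: 28–1 for Porto.
Porto vs Cape Town: 21–8 for Porto.
Porto beats every other option head-to-head.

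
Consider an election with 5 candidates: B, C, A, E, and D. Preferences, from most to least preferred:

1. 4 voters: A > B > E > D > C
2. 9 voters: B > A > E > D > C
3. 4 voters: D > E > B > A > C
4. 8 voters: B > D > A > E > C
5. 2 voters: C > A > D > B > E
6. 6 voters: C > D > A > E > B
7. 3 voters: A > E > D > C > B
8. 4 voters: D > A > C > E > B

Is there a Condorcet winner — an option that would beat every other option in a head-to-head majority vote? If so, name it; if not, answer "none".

B vs C: 25–15 for B.
B vs A: 21–19 for B.
B vs E: 23–17 for B.
B vs D: 21–19 for B.
B beats every other option head-to-head.

B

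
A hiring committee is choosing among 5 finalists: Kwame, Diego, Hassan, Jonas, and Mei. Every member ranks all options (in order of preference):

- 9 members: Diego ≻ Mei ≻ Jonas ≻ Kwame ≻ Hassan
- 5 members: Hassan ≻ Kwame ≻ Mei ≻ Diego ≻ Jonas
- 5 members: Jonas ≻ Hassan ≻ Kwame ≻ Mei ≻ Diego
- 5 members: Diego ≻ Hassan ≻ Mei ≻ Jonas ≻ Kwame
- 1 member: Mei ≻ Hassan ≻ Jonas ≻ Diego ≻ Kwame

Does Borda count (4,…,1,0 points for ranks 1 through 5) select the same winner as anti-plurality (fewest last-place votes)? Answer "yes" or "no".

Borda — scores: Kwame 34, Diego 62, Hassan 53, Jonas 45, Mei 56. Winner: Diego.
Anti-plurality — last-place votes: Kwame 6, Diego 5, Hassan 9, Jonas 5, Mei 0. Winner: Mei.
The two methods disagree.

no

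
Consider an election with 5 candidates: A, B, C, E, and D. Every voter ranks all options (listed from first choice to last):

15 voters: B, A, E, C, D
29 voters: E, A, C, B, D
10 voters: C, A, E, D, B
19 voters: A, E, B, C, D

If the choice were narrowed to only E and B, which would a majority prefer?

Voters preferring E to B: 58; preferring B to E: 15.
E wins the head-to-head.

E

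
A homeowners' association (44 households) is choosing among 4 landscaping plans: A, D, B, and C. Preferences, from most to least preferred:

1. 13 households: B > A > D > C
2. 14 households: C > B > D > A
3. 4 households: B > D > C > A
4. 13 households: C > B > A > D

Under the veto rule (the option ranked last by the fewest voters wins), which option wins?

B

Last-place votes: A 18, D 13, B 0, C 13.
B is ranked last by the fewest voters, so B wins.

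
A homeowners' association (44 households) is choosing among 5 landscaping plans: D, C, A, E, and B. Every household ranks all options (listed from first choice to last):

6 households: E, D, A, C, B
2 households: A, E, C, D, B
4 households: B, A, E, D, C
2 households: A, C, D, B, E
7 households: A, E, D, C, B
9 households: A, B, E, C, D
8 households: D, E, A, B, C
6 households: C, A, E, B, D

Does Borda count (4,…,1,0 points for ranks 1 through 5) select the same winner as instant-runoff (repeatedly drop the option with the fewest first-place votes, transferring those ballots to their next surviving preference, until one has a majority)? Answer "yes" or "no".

yes

Borda — scores: D 74, C 56, A 138, E 113, B 59. Winner: A.
Instant-runoff — R1 D 8, C 6, A 20, E 6, B 4 (B out); R2 D 8, C 6, A 24, E 6 (A winner). Winner: A.
The two methods agree.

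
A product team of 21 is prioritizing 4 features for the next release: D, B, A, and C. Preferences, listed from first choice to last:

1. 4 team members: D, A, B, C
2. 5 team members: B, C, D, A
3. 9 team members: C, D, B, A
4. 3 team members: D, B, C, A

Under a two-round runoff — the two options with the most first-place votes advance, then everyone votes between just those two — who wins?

C

Round 1 first-place votes: D 7, B 5, A 0, C 9.
C and D advance.
Runoff: C is preferred to D by 14 voters; D by 7.
C wins the runoff.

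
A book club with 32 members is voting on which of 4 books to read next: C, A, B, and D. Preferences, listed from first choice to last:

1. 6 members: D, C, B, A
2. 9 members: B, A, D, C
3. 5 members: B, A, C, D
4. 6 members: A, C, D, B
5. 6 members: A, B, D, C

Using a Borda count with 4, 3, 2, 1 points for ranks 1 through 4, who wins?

A

C: 6·3 + 9·1 + 5·2 + 6·3 + 6·1 = 61
A: 6·1 + 9·3 + 5·3 + 6·4 + 6·4 = 96
B: 6·2 + 9·4 + 5·4 + 6·1 + 6·3 = 92
D: 6·4 + 9·2 + 5·1 + 6·2 + 6·2 = 71
A has the highest Borda score (96).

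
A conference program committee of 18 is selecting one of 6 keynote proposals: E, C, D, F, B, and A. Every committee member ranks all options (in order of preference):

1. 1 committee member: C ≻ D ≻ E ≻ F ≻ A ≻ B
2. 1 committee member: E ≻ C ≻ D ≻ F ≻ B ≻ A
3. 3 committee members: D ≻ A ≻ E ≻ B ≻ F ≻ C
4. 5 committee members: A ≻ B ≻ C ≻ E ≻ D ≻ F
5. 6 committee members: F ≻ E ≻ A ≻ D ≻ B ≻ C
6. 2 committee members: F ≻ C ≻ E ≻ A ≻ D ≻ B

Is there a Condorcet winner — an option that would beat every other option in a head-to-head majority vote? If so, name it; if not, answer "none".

E

E vs C: 10–8 for E.
E vs D: 14–4 for E.
E vs F: 10–8 for E.
E vs B: 13–5 for E.
E vs A: 10–8 for E.
E beats every other option head-to-head.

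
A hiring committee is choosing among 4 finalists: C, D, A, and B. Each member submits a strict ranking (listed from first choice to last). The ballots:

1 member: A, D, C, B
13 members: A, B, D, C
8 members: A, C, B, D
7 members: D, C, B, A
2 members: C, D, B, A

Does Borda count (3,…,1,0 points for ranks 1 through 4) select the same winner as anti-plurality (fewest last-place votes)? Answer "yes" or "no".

Borda — scores: C 37, D 40, A 66, B 43. Winner: A.
Anti-plurality — last-place votes: C 13, D 8, A 9, B 1. Winner: B.
The two methods disagree.

no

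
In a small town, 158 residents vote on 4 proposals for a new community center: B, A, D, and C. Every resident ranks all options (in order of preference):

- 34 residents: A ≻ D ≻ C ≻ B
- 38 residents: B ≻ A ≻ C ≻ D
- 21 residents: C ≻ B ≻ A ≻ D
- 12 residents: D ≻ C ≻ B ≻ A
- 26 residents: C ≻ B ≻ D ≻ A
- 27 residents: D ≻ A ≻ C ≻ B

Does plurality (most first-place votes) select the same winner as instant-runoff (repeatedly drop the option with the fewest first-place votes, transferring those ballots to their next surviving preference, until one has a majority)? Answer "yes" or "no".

Plurality — first-place votes: B 38, A 34, D 39, C 47. Winner: C.
Instant-runoff — R1 B 38, A 34, D 39, C 47 (A out); R2 B 38, D 73, C 47 (B out); R3 D 73, C 85 (C winner). Winner: C.
The two methods agree.

yes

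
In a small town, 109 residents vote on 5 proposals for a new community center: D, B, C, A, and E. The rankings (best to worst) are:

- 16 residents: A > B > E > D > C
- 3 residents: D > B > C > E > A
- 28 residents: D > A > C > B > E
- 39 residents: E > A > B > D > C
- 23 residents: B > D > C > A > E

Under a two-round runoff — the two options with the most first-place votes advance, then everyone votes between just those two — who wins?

Round 1 first-place votes: D 31, B 23, C 0, A 16, E 39.
E and D advance.
Runoff: E is preferred to D by 55 voters; D by 54.
E wins the runoff.

E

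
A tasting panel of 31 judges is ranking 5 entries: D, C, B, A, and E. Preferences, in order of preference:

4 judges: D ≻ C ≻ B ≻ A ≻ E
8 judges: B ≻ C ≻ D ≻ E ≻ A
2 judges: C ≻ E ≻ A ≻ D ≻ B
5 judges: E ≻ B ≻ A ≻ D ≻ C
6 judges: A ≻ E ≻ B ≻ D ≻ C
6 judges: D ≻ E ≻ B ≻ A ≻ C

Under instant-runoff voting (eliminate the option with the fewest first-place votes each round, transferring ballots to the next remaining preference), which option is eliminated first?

C

Round 1: D 10, C 2, B 8, A 6, E 5. Eliminate C.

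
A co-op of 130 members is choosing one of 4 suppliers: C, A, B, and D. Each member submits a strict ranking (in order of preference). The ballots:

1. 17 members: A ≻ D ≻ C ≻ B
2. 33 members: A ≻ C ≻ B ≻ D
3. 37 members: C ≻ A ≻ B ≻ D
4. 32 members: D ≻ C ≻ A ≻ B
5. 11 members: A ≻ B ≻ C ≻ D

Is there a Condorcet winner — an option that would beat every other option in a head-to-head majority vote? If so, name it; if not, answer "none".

C vs A: 69–61 for C.
C vs B: 119–11 for C.
C vs D: 81–49 for C.
C beats every other option head-to-head.

C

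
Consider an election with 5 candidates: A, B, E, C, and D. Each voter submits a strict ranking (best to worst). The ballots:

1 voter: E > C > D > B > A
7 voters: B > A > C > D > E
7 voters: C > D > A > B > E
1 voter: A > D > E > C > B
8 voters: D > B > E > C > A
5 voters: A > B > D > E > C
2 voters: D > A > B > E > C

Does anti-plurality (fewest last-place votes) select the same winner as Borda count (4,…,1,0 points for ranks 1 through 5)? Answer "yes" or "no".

Anti-plurality — last-place votes: A 9, B 1, E 14, C 7, D 0. Winner: D.
Borda — scores: A 65, B 79, E 29, C 54, D 83. Winner: D.
The two methods agree.

yes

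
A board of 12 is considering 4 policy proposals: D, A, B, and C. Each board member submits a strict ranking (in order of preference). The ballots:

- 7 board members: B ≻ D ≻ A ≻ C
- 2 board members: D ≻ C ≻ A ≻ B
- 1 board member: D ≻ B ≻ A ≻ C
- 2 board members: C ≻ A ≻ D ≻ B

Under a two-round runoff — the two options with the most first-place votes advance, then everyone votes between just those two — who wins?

Round 1 first-place votes: D 3, A 0, B 7, C 2.
B and D advance.
Runoff: B is preferred to D by 7 voters; D by 5.
B wins the runoff.

B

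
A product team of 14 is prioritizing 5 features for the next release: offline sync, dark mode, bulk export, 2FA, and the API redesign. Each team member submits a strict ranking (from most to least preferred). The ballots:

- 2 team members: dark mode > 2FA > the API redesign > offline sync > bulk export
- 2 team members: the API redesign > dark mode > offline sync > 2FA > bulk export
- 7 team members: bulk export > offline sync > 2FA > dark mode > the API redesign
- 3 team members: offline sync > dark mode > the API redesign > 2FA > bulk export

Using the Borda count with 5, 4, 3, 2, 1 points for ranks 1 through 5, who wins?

offline sync

offline sync: 2·2 + 2·3 + 7·4 + 3·5 = 53
dark mode: 2·5 + 2·4 + 7·2 + 3·4 = 44
bulk export: 2·1 + 2·1 + 7·5 + 3·1 = 42
2FA: 2·4 + 2·2 + 7·3 + 3·2 = 39
the API redesign: 2·3 + 2·5 + 7·1 + 3·3 = 32
offline sync has the highest Borda score (53).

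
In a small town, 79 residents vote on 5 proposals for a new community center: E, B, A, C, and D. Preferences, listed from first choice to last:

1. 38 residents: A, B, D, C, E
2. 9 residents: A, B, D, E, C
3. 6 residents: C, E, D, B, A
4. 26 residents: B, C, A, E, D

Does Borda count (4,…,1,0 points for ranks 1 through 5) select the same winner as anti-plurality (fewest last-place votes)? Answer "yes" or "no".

yes

Borda — scores: E 53, B 251, A 240, C 140, D 106. Winner: B.
Anti-plurality — last-place votes: E 38, B 0, A 6, C 9, D 26. Winner: B.
The two methods agree.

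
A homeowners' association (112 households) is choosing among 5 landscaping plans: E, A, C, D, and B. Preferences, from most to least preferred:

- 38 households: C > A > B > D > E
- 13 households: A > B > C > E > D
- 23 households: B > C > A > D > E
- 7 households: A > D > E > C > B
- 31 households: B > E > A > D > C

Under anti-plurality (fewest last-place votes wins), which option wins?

A

Last-place votes: E 61, A 0, C 31, D 13, B 7.
A is ranked last by the fewest voters, so A wins.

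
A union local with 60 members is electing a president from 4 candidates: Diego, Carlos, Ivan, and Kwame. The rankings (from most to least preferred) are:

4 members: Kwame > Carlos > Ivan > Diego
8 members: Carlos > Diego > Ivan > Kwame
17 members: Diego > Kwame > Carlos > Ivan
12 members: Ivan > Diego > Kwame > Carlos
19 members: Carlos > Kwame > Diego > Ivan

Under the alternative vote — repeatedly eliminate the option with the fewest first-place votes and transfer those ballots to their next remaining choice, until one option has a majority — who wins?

Round 1: Diego 17, Carlos 27, Ivan 12, Kwame 4. Eliminate Kwame.
Round 2: Diego 17, Carlos 31, Ivan 12. Carlos has a majority.

Carlos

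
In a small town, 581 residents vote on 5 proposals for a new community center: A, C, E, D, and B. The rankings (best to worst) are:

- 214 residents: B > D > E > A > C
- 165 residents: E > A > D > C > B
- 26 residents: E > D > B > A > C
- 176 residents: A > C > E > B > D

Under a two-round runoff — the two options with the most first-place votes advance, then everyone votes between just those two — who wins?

E

Round 1 first-place votes: A 176, C 0, E 191, D 0, B 214.
B and E advance.
Runoff: B is preferred to E by 214 voters; E by 367.
E wins the runoff.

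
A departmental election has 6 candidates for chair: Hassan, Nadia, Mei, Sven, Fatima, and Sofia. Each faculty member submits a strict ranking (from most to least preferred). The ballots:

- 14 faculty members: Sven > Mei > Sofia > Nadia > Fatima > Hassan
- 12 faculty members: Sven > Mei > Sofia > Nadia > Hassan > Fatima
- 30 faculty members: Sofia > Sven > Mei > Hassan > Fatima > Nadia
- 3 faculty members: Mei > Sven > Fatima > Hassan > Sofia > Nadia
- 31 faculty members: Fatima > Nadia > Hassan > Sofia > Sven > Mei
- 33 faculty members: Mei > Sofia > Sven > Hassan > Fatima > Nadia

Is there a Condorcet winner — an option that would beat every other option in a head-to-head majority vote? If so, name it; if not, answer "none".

Checking pairwise contests:
Mei beats Hassan 92–31.
Hassan beats Nadia 66–57.
Sven beats Mei 87–36.
Sofia beats Sven 94–29.
Hassan beats Fatima 75–48.
Mei beats Sofia 62–61.
Every option loses at least one head-to-head, so there is no Condorcet winner.

none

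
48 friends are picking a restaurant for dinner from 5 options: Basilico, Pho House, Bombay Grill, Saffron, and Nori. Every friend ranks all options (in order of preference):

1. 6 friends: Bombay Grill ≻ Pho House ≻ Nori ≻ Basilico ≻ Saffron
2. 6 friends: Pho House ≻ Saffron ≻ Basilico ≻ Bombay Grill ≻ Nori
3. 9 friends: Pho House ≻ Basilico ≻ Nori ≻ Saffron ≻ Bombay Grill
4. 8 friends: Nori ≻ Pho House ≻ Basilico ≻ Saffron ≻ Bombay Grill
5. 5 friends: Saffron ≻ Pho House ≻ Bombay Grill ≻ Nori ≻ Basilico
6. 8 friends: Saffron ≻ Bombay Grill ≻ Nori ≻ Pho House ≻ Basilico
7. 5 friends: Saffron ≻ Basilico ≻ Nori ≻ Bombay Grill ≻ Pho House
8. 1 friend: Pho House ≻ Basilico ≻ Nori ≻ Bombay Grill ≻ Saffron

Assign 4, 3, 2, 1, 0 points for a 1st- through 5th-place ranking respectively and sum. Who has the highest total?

Basilico: 6·1 + 6·2 + 9·3 + 8·2 + 5·0 + 8·0 + 5·3 + 1·3 = 79
Pho House: 6·3 + 6·4 + 9·4 + 8·3 + 5·3 + 8·1 + 5·0 + 1·4 = 129
Bombay Grill: 6·4 + 6·1 + 9·0 + 8·0 + 5·2 + 8·3 + 5·1 + 1·1 = 70
Saffron: 6·0 + 6·3 + 9·1 + 8·1 + 5·4 + 8·4 + 5·4 + 1·0 = 107
Nori: 6·2 + 6·0 + 9·2 + 8·4 + 5·1 + 8·2 + 5·2 + 1·2 = 95
Pho House has the highest Borda score (129).

Pho House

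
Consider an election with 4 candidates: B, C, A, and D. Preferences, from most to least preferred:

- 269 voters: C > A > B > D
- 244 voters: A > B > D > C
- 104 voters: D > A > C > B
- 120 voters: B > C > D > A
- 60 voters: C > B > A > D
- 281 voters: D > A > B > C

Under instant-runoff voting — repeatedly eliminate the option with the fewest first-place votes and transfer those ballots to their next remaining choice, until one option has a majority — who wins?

D

Round 1: B 120, C 329, A 244, D 385. Eliminate B.
Round 2: C 449, A 244, D 385. Eliminate A.
Round 3: C 449, D 629. D has a majority.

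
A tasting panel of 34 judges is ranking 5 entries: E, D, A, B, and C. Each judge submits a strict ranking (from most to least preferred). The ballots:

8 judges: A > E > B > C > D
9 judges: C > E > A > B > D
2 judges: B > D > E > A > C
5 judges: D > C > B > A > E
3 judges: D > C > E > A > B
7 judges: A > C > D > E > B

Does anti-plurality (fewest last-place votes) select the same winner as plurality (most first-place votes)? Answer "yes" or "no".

yes

Anti-plurality — last-place votes: E 5, D 17, A 0, B 10, C 2. Winner: A.
Plurality — first-place votes: E 0, D 8, A 15, B 2, C 9. Winner: A.
The two methods agree.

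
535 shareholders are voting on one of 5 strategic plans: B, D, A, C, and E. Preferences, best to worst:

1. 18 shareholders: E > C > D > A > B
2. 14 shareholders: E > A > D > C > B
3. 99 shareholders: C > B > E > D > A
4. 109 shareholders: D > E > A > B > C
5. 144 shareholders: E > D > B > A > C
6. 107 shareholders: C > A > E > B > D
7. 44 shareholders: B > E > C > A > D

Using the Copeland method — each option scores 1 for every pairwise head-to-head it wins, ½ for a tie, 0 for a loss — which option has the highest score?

E

B: beats A and C; loses to D and E → score 2.
D: beats B and A; loses to C and E → score 2.
A: loses to B, D, C, and E → score 0.
C: beats D and A; loses to B and E → score 2.
E: beats B, D, A, and C → score 4.
E has the best pairwise record.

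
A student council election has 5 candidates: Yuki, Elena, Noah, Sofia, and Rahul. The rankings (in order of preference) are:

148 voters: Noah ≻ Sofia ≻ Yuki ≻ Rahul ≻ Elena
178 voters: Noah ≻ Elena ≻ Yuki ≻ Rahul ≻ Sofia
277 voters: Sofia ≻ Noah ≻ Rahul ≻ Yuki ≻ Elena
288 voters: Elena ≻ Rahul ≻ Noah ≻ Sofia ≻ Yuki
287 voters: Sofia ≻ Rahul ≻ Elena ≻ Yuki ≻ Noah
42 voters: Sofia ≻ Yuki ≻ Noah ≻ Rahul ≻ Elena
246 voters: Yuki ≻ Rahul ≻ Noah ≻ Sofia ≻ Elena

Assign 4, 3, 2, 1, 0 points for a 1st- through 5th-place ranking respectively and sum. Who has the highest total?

Sofia

Yuki: 148·2 + 178·2 + 277·1 + 288·0 + 287·1 + 42·3 + 246·4 = 2326
Elena: 148·0 + 178·3 + 277·0 + 288·4 + 287·2 + 42·0 + 246·0 = 2260
Noah: 148·4 + 178·4 + 277·3 + 288·2 + 287·0 + 42·2 + 246·2 = 3287
Sofia: 148·3 + 178·0 + 277·4 + 288·1 + 287·4 + 42·4 + 246·1 = 3402
Rahul: 148·1 + 178·1 + 277·2 + 288·3 + 287·3 + 42·1 + 246·3 = 3385
Sofia has the highest Borda score (3402).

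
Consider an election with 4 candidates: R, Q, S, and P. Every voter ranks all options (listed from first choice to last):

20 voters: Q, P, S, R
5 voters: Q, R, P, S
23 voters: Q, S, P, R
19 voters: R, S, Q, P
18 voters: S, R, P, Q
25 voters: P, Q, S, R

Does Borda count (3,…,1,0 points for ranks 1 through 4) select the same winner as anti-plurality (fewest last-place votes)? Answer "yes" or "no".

Borda — scores: R 103, Q 213, S 183, P 161. Winner: Q.
Anti-plurality — last-place votes: R 68, Q 18, S 5, P 19. Winner: S.
The two methods disagree.

no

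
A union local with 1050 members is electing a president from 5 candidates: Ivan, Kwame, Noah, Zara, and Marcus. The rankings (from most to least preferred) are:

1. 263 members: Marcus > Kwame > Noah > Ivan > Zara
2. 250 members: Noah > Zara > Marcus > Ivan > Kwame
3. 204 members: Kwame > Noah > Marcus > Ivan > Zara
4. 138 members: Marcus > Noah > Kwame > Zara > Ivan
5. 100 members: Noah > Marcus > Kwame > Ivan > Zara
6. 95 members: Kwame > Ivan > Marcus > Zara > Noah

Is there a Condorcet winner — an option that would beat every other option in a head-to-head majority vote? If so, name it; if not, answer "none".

Checking pairwise contests:
Kwame beats Ivan 800–250.
Marcus beats Kwame 751–299.
Kwame beats Noah 562–488.
Ivan beats Zara 662–388.
Noah beats Marcus 554–496.
Every option loses at least one head-to-head, so there is no Condorcet winner.

none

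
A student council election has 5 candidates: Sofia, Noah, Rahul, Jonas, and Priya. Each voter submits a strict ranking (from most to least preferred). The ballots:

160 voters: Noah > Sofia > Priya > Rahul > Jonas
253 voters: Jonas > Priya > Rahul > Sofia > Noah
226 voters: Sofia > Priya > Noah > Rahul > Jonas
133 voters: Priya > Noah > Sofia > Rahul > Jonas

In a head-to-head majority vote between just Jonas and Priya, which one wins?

Voters preferring Jonas to Priya: 253; preferring Priya to Jonas: 519.
Priya wins the head-to-head.

Priya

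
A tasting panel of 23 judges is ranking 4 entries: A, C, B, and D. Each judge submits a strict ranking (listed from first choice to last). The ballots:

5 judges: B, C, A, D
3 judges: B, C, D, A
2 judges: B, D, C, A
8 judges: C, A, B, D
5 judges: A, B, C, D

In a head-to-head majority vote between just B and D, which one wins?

B

Voters preferring B to D: 23; preferring D to B: 0.
B wins the head-to-head.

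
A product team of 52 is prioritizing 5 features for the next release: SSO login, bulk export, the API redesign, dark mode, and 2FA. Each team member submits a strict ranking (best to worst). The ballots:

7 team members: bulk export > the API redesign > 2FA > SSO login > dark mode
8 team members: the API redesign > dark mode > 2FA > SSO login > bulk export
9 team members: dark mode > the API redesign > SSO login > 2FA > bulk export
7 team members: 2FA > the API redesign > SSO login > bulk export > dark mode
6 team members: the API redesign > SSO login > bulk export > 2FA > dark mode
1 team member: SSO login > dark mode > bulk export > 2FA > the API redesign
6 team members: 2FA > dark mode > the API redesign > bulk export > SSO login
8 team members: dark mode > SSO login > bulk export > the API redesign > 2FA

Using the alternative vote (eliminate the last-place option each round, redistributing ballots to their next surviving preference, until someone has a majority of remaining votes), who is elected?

the API redesign

Round 1: SSO login 1, bulk export 7, the API redesign 14, dark mode 17, 2FA 13. Eliminate SSO login.
Round 2: bulk export 7, the API redesign 14, dark mode 18, 2FA 13. Eliminate bulk export.
Round 3: the API redesign 21, dark mode 18, 2FA 13. Eliminate 2FA.
Round 4: the API redesign 28, dark mode 24. The API redesign has a majority.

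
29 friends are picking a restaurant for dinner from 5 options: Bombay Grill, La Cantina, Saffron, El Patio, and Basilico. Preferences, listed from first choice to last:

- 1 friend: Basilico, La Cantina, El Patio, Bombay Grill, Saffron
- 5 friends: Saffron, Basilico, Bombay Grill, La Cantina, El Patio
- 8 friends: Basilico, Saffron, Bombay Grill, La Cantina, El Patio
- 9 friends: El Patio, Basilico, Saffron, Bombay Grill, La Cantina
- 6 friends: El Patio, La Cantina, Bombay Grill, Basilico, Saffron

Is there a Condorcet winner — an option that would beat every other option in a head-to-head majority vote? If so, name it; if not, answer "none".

El Patio

El Patio vs Bombay Grill: 16–13 for El Patio.
El Patio vs La Cantina: 15–14 for El Patio.
El Patio vs Saffron: 16–13 for El Patio.
El Patio vs Basilico: 15–14 for El Patio.
El Patio beats every other option head-to-head.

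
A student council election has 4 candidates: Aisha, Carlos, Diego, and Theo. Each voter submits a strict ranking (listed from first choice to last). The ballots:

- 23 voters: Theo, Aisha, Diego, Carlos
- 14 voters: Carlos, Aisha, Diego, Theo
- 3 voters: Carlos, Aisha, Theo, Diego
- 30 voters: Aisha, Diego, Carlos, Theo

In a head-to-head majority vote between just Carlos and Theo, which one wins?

Voters preferring Carlos to Theo: 47; preferring Theo to Carlos: 23.
Carlos wins the head-to-head.

Carlos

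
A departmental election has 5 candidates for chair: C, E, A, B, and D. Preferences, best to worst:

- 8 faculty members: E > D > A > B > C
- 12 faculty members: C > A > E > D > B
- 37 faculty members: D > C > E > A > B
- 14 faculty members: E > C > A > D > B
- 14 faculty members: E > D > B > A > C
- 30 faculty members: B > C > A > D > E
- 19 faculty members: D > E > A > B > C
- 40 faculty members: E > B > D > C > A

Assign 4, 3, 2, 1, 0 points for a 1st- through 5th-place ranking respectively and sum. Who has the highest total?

E

C: 8·0 + 12·4 + 37·3 + 14·3 + 14·0 + 30·3 + 19·0 + 40·1 = 331
E: 8·4 + 12·2 + 37·2 + 14·4 + 14·4 + 30·0 + 19·3 + 40·4 = 459
A: 8·2 + 12·3 + 37·1 + 14·2 + 14·1 + 30·2 + 19·2 + 40·0 = 229
B: 8·1 + 12·0 + 37·0 + 14·0 + 14·2 + 30·4 + 19·1 + 40·3 = 295
D: 8·3 + 12·1 + 37·4 + 14·1 + 14·3 + 30·1 + 19·4 + 40·2 = 426
E has the highest Borda score (459).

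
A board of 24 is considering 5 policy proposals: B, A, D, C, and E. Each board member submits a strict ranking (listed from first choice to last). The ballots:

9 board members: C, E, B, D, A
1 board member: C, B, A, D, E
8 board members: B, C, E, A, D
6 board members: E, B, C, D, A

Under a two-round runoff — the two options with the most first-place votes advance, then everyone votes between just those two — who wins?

B

Round 1 first-place votes: B 8, A 0, D 0, C 10, E 6.
C and B advance.
Runoff: C is preferred to B by 10 voters; B by 14.
B wins the runoff.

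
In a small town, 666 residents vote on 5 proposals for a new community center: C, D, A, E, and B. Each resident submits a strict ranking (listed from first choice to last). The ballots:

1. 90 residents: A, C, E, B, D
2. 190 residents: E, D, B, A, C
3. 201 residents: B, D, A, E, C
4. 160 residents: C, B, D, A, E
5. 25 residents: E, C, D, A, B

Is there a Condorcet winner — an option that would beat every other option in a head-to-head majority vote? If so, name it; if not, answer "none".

B

B vs C: 391–275 for B.
B vs D: 451–215 for B.
B vs A: 551–115 for B.
B vs E: 361–305 for B.
B beats every other option head-to-head.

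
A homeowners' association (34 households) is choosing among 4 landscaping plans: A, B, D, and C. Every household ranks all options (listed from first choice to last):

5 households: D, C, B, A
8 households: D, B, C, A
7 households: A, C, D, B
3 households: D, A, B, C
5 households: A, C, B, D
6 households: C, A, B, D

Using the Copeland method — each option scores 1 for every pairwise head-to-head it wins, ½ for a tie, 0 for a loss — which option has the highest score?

A: beats B and D; loses to C → score 2.
B: loses to A, D, and C → score 0.
D: beats B; loses to A and C → score 1.
C: beats A, B, and D → score 3.
C has the best pairwise record.

C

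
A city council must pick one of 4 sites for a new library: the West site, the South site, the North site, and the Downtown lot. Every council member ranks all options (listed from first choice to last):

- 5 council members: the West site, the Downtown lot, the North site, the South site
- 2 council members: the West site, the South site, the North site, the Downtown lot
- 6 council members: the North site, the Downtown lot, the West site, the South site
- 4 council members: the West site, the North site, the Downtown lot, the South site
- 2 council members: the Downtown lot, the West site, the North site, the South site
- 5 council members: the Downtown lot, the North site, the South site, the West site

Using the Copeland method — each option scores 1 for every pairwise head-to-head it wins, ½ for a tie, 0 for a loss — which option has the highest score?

the West site: beats the South site and the North site; loses to the Downtown lot → score 2.
the South site: loses to the West site, the North site, and the Downtown lot → score 0.
the North site: beats the South site; ties the Downtown lot; loses to the West site → score 1.5.
the Downtown lot: beats the West site and the South site; ties the North site → score 2.5.
the Downtown lot has the best pairwise record.

the Downtown lot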